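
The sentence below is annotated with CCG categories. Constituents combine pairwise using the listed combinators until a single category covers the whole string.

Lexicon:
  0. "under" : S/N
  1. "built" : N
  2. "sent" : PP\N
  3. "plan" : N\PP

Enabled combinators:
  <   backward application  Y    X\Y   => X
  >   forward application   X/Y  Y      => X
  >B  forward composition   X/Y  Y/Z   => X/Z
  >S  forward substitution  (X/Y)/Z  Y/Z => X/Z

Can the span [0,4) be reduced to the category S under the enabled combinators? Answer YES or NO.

YES

[0,4] S   >
  [0,1] "under" : S/N
  [1,4] N   <
    [1,3] PP   <
      [1,2] "built" : N
      [2,3] "sent" : PP\N
    [3,4] "plan" : N\PP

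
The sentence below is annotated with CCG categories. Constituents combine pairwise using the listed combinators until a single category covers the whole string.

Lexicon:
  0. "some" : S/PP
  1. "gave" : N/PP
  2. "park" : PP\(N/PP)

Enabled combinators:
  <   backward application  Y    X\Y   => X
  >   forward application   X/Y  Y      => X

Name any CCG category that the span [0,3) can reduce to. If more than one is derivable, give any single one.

S

[0,3] S   >
  [0,1] "some" : S/PP
  [1,3] PP   <
    [1,2] "gave" : N/PP
    [2,3] "park" : PP\(N/PP)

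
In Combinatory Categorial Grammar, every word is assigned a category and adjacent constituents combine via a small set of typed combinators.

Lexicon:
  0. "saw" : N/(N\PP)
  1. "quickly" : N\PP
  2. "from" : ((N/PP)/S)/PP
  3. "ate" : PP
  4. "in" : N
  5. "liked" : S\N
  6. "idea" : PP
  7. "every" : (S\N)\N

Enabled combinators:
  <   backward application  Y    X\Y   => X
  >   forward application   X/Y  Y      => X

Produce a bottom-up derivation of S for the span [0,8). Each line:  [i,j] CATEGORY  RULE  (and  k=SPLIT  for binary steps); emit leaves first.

[0,8] S   <
  [0,2] N   >
    [0,1] "saw" : N/(N\PP)
    [1,2] "quickly" : N\PP
  [2,8] S\N   <
    [2,7] N   >
      [2,6] N/PP   >
        [2,4] (N/PP)/S   >
          [2,3] "from" : ((N/PP)/S)/PP
          [3,4] "ate" : PP
        [4,6] S   <
          [4,5] "in" : N
          [5,6] "liked" : S\N
      [6,7] "idea" : PP
    [7,8] "every" : (S\N)\N

[0,1] N/(N\PP)  lex  "saw"
[1,2] N\PP  lex  "quickly"
[0,2] N  >  k=1
[2,3] ((N/PP)/S)/PP  lex  "from"
[3,4] PP  lex  "ate"
[2,4] (N/PP)/S  >  k=3
[4,5] N  lex  "in"
[5,6] S\N  lex  "liked"
[4,6] S  <  k=5
[2,6] N/PP  >  k=4
[6,7] PP  lex  "idea"
[2,7] N  >  k=6
[7,8] (S\N)\N  lex  "every"
[2,8] S\N  <  k=7
[0,8] S  <  k=2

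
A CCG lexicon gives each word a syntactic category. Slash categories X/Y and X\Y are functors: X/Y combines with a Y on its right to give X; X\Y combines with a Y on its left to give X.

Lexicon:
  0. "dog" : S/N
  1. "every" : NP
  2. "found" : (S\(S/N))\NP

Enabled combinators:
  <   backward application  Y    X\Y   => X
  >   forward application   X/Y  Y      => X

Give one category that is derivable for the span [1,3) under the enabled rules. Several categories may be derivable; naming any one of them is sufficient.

[0,3] S   <
  [0,1] "dog" : S/N
  [1,3] S\(S/N)   <
    [1,2] "every" : NP
    [2,3] "found" : (S\(S/N))\NP

S\(S/N)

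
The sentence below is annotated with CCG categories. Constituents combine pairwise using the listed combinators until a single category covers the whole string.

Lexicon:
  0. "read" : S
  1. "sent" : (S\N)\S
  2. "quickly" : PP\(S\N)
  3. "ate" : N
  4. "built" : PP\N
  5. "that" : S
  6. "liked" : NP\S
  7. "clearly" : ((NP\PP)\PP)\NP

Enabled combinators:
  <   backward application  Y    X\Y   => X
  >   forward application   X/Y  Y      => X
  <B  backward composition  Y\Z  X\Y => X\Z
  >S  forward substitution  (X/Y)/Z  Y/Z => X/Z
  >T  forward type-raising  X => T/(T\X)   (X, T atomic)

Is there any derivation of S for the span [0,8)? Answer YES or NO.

S (S\N)\S PP\(S\N) N PP\N S NP\S ((NP\PP)\PP)\NP
CKY chart[0,8] = {N/(N\NP), NP, NP/(NP\NP), PP/(PP\NP), S/(S\NP)}; S ∉ chart

NO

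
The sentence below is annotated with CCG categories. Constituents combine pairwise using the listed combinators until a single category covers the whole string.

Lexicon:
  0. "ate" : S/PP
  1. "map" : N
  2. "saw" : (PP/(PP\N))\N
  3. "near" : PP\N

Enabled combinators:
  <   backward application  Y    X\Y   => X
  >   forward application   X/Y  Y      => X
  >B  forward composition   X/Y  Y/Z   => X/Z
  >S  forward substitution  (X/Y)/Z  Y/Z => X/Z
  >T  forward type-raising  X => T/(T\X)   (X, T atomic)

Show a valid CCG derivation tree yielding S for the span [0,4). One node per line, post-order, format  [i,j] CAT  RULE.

[0,1] S/PP  lex  "ate"
[1,2] N  lex  "map"
[2,3] (PP/(PP\N))\N  lex  "saw"
[1,3] PP/(PP\N)  <  k=2
[3,4] PP\N  lex  "near"
[1,4] PP  >  k=3
[0,4] S  >  k=1

[0,4] S   >
  [0,1] "ate" : S/PP
  [1,4] PP   >
    [1,3] PP/(PP\N)   <
      [1,2] "map" : N
      [2,3] "saw" : (PP/(PP\N))\N
    [3,4] "near" : PP\N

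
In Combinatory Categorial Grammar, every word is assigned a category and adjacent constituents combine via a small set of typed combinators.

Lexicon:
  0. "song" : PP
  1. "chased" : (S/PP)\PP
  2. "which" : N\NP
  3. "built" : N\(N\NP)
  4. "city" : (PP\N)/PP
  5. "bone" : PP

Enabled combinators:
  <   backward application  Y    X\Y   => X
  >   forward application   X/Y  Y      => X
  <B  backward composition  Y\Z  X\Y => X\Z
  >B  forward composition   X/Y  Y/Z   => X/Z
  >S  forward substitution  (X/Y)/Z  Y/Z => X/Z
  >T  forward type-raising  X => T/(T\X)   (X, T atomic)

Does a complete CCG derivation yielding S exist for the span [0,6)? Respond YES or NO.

YES

[0,6] S   >
  [0,2] S/PP   <
    [0,1] "song" : PP
    [1,2] "chased" : (S/PP)\PP
  [2,6] PP   <
    [2,4] N   <
      [2,3] "which" : N\NP
      [3,4] "built" : N\(N\NP)
    [4,6] PP\N   >
      [4,5] "city" : (PP\N)/PP
      [5,6] "bone" : PP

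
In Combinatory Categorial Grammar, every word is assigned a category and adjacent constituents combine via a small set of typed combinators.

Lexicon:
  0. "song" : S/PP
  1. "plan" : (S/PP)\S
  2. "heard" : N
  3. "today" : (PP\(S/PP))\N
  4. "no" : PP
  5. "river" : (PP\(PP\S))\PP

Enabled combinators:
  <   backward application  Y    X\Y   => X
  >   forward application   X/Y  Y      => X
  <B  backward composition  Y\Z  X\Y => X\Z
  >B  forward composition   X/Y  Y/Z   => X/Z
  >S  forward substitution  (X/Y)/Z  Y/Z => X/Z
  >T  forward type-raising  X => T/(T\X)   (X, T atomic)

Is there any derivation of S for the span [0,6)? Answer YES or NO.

YES

[0,6] S   >
  [0,1] "song" : S/PP
  [1,6] PP   <
    [1,4] PP\S   <B
      [1,2] "plan" : (S/PP)\S
      [2,4] PP\(S/PP)   <
        [2,3] "heard" : N
        [3,4] "today" : (PP\(S/PP))\N
    [4,6] PP\(PP\S)   <
      [4,5] "no" : PP
      [5,6] "river" : (PP\(PP\S))\PP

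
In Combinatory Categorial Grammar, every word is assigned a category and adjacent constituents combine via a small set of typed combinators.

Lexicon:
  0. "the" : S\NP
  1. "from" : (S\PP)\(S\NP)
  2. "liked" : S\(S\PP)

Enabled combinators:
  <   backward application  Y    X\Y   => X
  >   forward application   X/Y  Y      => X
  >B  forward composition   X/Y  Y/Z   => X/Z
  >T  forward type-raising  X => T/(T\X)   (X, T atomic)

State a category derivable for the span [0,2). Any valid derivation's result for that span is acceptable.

[0,3] S   <
  [0,2] S\PP   <
    [0,1] "the" : S\NP
    [1,2] "from" : (S\PP)\(S\NP)
  [2,3] "liked" : S\(S\PP)

S\PP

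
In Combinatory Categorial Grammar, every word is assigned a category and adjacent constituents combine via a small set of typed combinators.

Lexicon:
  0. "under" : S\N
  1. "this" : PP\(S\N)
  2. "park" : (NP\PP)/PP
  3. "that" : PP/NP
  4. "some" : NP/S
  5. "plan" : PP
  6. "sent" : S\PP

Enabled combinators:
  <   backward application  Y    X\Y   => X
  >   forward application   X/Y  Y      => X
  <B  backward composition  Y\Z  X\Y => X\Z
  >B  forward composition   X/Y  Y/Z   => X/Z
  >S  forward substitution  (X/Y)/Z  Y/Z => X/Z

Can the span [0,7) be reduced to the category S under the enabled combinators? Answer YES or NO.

NO

S\N PP\(S\N) (NP\PP)/PP PP/NP NP/S PP S\PP
CKY chart[0,7] = {NP}; S ∉ chart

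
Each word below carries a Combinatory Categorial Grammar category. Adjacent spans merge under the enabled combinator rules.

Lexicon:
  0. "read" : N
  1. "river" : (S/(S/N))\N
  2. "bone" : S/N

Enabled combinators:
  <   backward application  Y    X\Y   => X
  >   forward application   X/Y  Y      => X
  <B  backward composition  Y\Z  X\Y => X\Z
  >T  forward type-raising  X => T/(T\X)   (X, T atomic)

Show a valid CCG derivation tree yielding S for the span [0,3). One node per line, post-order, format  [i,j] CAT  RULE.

[0,1] N  lex  "read"
[1,2] (S/(S/N))\N  lex  "river"
[0,2] S/(S/N)  <  k=1
[2,3] S/N  lex  "bone"
[0,3] S  >  k=2

[0,3] S   >
  [0,2] S/(S/N)   <
    [0,1] "read" : N
    [1,2] "river" : (S/(S/N))\N
  [2,3] "bone" : S/N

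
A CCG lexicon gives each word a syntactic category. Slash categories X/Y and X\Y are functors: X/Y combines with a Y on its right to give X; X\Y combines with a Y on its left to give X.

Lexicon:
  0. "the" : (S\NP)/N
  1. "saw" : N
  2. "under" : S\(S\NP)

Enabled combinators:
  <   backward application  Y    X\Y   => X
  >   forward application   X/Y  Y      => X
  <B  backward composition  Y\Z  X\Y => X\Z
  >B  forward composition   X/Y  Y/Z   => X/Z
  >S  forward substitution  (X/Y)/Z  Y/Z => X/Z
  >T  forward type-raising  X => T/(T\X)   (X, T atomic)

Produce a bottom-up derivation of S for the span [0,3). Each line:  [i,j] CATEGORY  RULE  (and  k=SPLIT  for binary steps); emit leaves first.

[0,1] (S\NP)/N  lex  "the"
[1,2] N  lex  "saw"
[0,2] S\NP  >  k=1
[2,3] S\(S\NP)  lex  "under"
[0,3] S  <  k=2

[0,3] S   <
  [0,2] S\NP   >
    [0,1] "the" : (S\NP)/N
    [1,2] "saw" : N
  [2,3] "under" : S\(S\NP)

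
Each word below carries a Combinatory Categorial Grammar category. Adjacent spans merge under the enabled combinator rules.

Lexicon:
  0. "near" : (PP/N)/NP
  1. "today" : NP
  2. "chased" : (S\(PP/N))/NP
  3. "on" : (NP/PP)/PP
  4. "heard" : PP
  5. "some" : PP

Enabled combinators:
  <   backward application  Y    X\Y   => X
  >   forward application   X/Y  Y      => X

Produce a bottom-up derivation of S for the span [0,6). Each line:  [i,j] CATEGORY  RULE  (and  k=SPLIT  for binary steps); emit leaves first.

[0,6] S   <
  [0,2] PP/N   >
    [0,1] "near" : (PP/N)/NP
    [1,2] "today" : NP
  [2,6] S\(PP/N)   >
    [2,3] "chased" : (S\(PP/N))/NP
    [3,6] NP   >
      [3,5] NP/PP   >
        [3,4] "on" : (NP/PP)/PP
        [4,5] "heard" : PP
      [5,6] "some" : PP

[0,1] (PP/N)/NP  lex  "near"
[1,2] NP  lex  "today"
[0,2] PP/N  >  k=1
[2,3] (S\(PP/N))/NP  lex  "chased"
[3,4] (NP/PP)/PP  lex  "on"
[4,5] PP  lex  "heard"
[3,5] NP/PP  >  k=4
[5,6] PP  lex  "some"
[3,6] NP  >  k=5
[2,6] S\(PP/N)  >  k=3
[0,6] S  <  k=2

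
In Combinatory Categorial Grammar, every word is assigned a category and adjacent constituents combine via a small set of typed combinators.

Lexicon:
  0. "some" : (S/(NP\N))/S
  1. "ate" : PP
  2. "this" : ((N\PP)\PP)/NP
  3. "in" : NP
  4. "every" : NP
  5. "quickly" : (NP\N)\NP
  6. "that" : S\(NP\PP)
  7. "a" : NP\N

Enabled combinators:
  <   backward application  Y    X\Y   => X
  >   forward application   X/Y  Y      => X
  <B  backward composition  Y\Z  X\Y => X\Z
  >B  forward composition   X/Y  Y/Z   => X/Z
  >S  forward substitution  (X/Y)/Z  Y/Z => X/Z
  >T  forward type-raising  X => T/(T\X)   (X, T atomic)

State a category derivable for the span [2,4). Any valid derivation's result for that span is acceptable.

(N\PP)\PP

[0,8] S   >
  [0,7] S/(NP\N)   >
    [0,1] "some" : (S/(NP\N))/S
    [1,7] S   <
      [1,6] NP\PP   <B
        [1,4] N\PP   <
          [1,2] "ate" : PP
          [2,4] (N\PP)\PP   >
            [2,3] "this" : ((N\PP)\PP)/NP
            [3,4] "in" : NP
        [4,6] NP\N   <
          [4,5] "every" : NP
          [5,6] "quickly" : (NP\N)\NP
      [6,7] "that" : S\(NP\PP)
  [7,8] "a" : NP\N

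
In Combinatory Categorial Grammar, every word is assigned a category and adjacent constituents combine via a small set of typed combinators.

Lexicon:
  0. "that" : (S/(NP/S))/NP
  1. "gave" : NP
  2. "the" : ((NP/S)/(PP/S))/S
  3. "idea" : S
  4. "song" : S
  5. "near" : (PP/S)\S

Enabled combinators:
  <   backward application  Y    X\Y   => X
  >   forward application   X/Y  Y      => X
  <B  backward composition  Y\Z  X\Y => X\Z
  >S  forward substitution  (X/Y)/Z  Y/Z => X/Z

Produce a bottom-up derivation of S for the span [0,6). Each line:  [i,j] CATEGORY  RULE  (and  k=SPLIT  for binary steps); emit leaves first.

[0,6] S   >
  [0,2] S/(NP/S)   >
    [0,1] "that" : (S/(NP/S))/NP
    [1,2] "gave" : NP
  [2,6] NP/S   >
    [2,4] (NP/S)/(PP/S)   >
      [2,3] "the" : ((NP/S)/(PP/S))/S
      [3,4] "idea" : S
    [4,6] PP/S   <
      [4,5] "song" : S
      [5,6] "near" : (PP/S)\S

[0,1] (S/(NP/S))/NP  lex  "that"
[1,2] NP  lex  "gave"
[0,2] S/(NP/S)  >  k=1
[2,3] ((NP/S)/(PP/S))/S  lex  "the"
[3,4] S  lex  "idea"
[2,4] (NP/S)/(PP/S)  >  k=3
[4,5] S  lex  "song"
[5,6] (PP/S)\S  lex  "near"
[4,6] PP/S  <  k=5
[2,6] NP/S  >  k=4
[0,6] S  >  k=2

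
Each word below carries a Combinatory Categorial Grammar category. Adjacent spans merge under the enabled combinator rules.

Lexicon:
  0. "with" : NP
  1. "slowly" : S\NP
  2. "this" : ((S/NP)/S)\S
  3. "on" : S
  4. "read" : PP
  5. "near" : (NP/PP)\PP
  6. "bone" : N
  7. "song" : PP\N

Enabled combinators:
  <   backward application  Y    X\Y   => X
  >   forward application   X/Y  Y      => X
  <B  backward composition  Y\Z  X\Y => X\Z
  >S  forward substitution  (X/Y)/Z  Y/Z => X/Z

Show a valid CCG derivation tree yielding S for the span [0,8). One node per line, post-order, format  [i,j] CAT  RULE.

[0,8] S   >
  [0,4] S/NP   >
    [0,3] (S/NP)/S   <
      [0,2] S   <
        [0,1] "with" : NP
        [1,2] "slowly" : S\NP
      [2,3] "this" : ((S/NP)/S)\S
    [3,4] "on" : S
  [4,8] NP   >
    [4,6] NP/PP   <
      [4,5] "read" : PP
      [5,6] "near" : (NP/PP)\PP
    [6,8] PP   <
      [6,7] "bone" : N
      [7,8] "song" : PP\N

[0,1] NP  lex  "with"
[1,2] S\NP  lex  "slowly"
[0,2] S  <  k=1
[2,3] ((S/NP)/S)\S  lex  "this"
[0,3] (S/NP)/S  <  k=2
[3,4] S  lex  "on"
[0,4] S/NP  >  k=3
[4,5] PP  lex  "read"
[5,6] (NP/PP)\PP  lex  "near"
[4,6] NP/PP  <  k=5
[6,7] N  lex  "bone"
[7,8] PP\N  lex  "song"
[6,8] PP  <  k=7
[4,8] NP  >  k=6
[0,8] S  >  k=4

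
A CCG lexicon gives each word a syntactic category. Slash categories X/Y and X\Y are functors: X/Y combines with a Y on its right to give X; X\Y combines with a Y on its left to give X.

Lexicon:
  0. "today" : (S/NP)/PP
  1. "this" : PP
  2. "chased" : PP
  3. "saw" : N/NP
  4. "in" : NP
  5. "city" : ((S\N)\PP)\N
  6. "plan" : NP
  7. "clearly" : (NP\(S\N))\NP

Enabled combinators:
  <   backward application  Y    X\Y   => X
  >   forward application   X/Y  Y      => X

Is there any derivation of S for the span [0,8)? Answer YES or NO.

YES

[0,8] S   >
  [0,2] S/NP   >
    [0,1] "today" : (S/NP)/PP
    [1,2] "this" : PP
  [2,8] NP   <
    [2,6] S\N   <
      [2,3] "chased" : PP
      [3,6] (S\N)\PP   <
        [3,5] N   >
          [3,4] "saw" : N/NP
          [4,5] "in" : NP
        [5,6] "city" : ((S\N)\PP)\N
    [6,8] NP\(S\N)   <
      [6,7] "plan" : NP
      [7,8] "clearly" : (NP\(S\N))\NP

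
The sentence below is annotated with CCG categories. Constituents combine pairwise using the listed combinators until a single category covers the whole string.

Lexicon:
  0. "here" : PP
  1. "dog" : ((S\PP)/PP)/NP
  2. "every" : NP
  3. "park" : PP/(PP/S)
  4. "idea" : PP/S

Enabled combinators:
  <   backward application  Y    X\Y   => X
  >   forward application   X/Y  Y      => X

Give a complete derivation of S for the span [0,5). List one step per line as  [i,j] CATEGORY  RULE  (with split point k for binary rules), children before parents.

[0,5] S   <
  [0,1] "here" : PP
  [1,5] S\PP   >
    [1,3] (S\PP)/PP   >
      [1,2] "dog" : ((S\PP)/PP)/NP
      [2,3] "every" : NP
    [3,5] PP   >
      [3,4] "park" : PP/(PP/S)
      [4,5] "idea" : PP/S

[0,1] PP  lex  "here"
[1,2] ((S\PP)/PP)/NP  lex  "dog"
[2,3] NP  lex  "every"
[1,3] (S\PP)/PP  >  k=2
[3,4] PP/(PP/S)  lex  "park"
[4,5] PP/S  lex  "idea"
[3,5] PP  >  k=4
[1,5] S\PP  >  k=3
[0,5] S  <  k=1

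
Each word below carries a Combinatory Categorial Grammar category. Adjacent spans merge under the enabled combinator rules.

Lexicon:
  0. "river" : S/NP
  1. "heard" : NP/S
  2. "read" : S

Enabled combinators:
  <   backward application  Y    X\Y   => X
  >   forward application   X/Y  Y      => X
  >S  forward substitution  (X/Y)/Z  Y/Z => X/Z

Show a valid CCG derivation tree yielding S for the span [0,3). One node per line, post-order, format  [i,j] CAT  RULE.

[0,1] S/NP  lex  "river"
[1,2] NP/S  lex  "heard"
[2,3] S  lex  "read"
[1,3] NP  >  k=2
[0,3] S  >  k=1

[0,3] S   >
  [0,1] "river" : S/NP
  [1,3] NP   >
    [1,2] "heard" : NP/S
    [2,3] "read" : S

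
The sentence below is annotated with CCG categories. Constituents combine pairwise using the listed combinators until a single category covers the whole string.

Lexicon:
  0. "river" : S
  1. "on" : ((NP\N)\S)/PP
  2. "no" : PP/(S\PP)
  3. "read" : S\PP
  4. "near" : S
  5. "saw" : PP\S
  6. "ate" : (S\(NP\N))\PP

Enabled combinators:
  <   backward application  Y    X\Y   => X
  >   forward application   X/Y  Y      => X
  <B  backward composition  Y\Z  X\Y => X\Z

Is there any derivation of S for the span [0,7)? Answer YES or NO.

[0,7] S   <
  [0,4] NP\N   <
    [0,1] "river" : S
    [1,4] (NP\N)\S   >
      [1,2] "on" : ((NP\N)\S)/PP
      [2,4] PP   >
        [2,3] "no" : PP/(S\PP)
        [3,4] "read" : S\PP
  [4,7] S\(NP\N)   <
    [4,6] PP   <
      [4,5] "near" : S
      [5,6] "saw" : PP\S
    [6,7] "ate" : (S\(NP\N))\PP

YES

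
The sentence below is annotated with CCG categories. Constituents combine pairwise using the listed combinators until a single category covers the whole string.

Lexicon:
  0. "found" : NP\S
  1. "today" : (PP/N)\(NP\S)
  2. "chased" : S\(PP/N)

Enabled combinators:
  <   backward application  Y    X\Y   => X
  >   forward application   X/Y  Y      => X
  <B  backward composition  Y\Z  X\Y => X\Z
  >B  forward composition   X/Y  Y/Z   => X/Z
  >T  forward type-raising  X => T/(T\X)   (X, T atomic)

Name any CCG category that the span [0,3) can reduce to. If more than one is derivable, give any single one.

S

[0,3] S   <
  [0,2] PP/N   <
    [0,1] "found" : NP\S
    [1,2] "today" : (PP/N)\(NP\S)
  [2,3] "chased" : S\(PP/N)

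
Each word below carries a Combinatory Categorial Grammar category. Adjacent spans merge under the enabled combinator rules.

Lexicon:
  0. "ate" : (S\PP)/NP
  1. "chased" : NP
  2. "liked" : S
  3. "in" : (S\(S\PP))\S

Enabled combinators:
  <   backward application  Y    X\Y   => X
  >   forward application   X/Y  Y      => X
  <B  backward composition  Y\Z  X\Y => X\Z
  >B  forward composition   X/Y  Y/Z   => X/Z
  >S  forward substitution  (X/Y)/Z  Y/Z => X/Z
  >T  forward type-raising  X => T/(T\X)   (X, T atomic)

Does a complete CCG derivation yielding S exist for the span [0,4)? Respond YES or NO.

YES

[0,4] S   <
  [0,2] S\PP   >
    [0,1] "ate" : (S\PP)/NP
    [1,2] "chased" : NP
  [2,4] S\(S\PP)   <
    [2,3] "liked" : S
    [3,4] "in" : (S\(S\PP))\S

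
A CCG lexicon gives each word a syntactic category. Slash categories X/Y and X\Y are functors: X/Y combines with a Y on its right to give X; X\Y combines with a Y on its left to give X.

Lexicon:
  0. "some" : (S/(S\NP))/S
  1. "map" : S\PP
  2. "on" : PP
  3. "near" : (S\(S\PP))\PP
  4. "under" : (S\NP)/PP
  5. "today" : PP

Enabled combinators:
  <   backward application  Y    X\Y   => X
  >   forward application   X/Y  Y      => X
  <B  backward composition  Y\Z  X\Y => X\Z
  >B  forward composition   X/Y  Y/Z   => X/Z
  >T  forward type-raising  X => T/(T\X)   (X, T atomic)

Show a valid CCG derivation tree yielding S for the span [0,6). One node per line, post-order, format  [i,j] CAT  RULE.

[0,6] S   >
  [0,4] S/(S\NP)   >
    [0,1] "some" : (S/(S\NP))/S
    [1,4] S   <
      [1,2] "map" : S\PP
      [2,4] S\(S\PP)   <
        [2,3] "on" : PP
        [3,4] "near" : (S\(S\PP))\PP
  [4,6] S\NP   >
    [4,5] "under" : (S\NP)/PP
    [5,6] "today" : PP

[0,1] (S/(S\NP))/S  lex  "some"
[1,2] S\PP  lex  "map"
[2,3] PP  lex  "on"
[3,4] (S\(S\PP))\PP  lex  "near"
[2,4] S\(S\PP)  <  k=3
[1,4] S  <  k=2
[0,4] S/(S\NP)  >  k=1
[4,5] (S\NP)/PP  lex  "under"
[5,6] PP  lex  "today"
[4,6] S\NP  >  k=5
[0,6] S  >  k=4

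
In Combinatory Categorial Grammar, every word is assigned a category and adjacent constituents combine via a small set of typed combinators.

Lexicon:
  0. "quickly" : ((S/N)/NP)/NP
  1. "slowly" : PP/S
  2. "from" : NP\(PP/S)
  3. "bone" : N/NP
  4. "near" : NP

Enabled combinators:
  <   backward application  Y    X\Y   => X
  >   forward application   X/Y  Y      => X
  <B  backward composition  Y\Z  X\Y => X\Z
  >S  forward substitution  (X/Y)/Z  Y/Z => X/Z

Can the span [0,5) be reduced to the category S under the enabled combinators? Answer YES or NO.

[0,5] S   >
  [0,4] S/NP   >S
    [0,3] (S/N)/NP   >
      [0,1] "quickly" : ((S/N)/NP)/NP
      [1,3] NP   <
        [1,2] "slowly" : PP/S
        [2,3] "from" : NP\(PP/S)
    [3,4] "bone" : N/NP
  [4,5] "near" : NP

YES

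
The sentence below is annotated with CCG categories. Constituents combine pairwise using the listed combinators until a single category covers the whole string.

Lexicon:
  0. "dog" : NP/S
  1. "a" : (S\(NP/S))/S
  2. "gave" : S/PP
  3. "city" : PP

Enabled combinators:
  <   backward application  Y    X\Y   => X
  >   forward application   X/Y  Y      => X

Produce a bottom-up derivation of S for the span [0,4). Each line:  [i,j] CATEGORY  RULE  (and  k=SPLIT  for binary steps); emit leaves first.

[0,1] NP/S  lex  "dog"
[1,2] (S\(NP/S))/S  lex  "a"
[2,3] S/PP  lex  "gave"
[3,4] PP  lex  "city"
[2,4] S  >  k=3
[1,4] S\(NP/S)  >  k=2
[0,4] S  <  k=1

[0,4] S   <
  [0,1] "dog" : NP/S
  [1,4] S\(NP/S)   >
    [1,2] "a" : (S\(NP/S))/S
    [2,4] S   >
      [2,3] "gave" : S/PP
      [3,4] "city" : PP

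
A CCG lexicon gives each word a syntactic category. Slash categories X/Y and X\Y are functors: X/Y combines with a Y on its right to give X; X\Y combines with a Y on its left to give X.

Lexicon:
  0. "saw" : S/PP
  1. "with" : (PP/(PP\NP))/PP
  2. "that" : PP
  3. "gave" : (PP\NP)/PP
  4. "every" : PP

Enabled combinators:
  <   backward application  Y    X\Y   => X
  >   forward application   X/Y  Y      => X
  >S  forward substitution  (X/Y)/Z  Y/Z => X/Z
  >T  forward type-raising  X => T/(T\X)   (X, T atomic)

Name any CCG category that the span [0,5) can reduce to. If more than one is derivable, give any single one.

S

[0,5] S   >
  [0,1] "saw" : S/PP
  [1,5] PP   >
    [1,3] PP/(PP\NP)   >
      [1,2] "with" : (PP/(PP\NP))/PP
      [2,3] "that" : PP
    [3,5] PP\NP   >
      [3,4] "gave" : (PP\NP)/PP
      [4,5] "every" : PP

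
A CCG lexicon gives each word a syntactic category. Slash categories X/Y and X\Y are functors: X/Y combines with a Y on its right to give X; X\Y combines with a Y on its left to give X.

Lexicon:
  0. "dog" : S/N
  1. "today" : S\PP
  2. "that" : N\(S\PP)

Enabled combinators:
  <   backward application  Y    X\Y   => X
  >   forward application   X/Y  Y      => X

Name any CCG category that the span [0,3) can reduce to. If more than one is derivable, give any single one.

[0,3] S   >
  [0,1] "dog" : S/N
  [1,3] N   <
    [1,2] "today" : S\PP
    [2,3] "that" : N\(S\PP)

S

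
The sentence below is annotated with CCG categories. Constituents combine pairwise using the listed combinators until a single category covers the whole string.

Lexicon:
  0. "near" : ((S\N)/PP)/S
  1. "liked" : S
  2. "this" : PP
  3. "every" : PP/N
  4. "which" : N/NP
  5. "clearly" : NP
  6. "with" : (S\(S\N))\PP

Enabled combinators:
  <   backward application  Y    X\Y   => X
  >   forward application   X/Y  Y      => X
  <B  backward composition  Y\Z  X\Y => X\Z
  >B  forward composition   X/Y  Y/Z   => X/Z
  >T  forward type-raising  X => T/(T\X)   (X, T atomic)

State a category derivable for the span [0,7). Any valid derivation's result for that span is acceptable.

S

[0,7] S   <
  [0,3] S\N   >
    [0,2] (S\N)/PP   >
      [0,1] "near" : ((S\N)/PP)/S
      [1,2] "liked" : S
    [2,3] "this" : PP
  [3,7] S\(S\N)   <
    [3,6] PP   >
      [3,4] "every" : PP/N
      [4,6] N   >
        [4,5] "which" : N/NP
        [5,6] "clearly" : NP
    [6,7] "with" : (S\(S\N))\PP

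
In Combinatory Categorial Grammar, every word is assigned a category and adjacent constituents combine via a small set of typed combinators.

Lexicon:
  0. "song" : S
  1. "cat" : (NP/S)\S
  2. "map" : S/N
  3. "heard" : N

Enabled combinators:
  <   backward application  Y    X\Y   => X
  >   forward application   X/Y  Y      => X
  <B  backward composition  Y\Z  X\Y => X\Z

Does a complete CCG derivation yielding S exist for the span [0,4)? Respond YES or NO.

S (NP/S)\S S/N N
CKY chart[0,4] = {NP}; S ∉ chart

NO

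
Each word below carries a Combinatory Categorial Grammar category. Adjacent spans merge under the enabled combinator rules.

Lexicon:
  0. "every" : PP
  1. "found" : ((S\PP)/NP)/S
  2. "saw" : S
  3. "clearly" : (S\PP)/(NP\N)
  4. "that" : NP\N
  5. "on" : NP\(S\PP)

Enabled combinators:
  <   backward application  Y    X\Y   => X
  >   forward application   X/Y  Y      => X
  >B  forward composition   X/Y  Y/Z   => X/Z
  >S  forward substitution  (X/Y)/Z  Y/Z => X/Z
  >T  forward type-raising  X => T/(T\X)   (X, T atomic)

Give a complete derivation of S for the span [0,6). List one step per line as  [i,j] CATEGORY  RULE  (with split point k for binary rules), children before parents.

[0,6] S   >
  [0,1] S/(S\PP)   >T
    [0,1] "every" : PP
  [1,6] S\PP   >
    [1,3] (S\PP)/NP   >
      [1,2] "found" : ((S\PP)/NP)/S
      [2,3] "saw" : S
    [3,6] NP   <
      [3,5] S\PP   >
        [3,4] "clearly" : (S\PP)/(NP\N)
        [4,5] "that" : NP\N
      [5,6] "on" : NP\(S\PP)

[0,1] PP  lex  "every"
[0,1] S/(S\PP)  >T
[1,2] ((S\PP)/NP)/S  lex  "found"
[2,3] S  lex  "saw"
[1,3] (S\PP)/NP  >  k=2
[3,4] (S\PP)/(NP\N)  lex  "clearly"
[4,5] NP\N  lex  "that"
[3,5] S\PP  >  k=4
[5,6] NP\(S\PP)  lex  "on"
[3,6] NP  <  k=5
[1,6] S\PP  >  k=3
[0,6] S  >  k=1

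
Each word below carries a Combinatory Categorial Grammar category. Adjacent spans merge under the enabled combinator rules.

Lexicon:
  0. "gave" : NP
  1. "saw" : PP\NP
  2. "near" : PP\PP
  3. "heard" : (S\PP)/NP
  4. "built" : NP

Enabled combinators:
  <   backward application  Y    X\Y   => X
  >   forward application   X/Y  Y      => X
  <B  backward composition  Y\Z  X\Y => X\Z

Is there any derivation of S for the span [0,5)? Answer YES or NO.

YES

[0,5] S   <
  [0,2] PP   <
    [0,1] "gave" : NP
    [1,2] "saw" : PP\NP
  [2,5] S\PP   <B
    [2,3] "near" : PP\PP
    [3,5] S\PP   >
      [3,4] "heard" : (S\PP)/NP
      [4,5] "built" : NP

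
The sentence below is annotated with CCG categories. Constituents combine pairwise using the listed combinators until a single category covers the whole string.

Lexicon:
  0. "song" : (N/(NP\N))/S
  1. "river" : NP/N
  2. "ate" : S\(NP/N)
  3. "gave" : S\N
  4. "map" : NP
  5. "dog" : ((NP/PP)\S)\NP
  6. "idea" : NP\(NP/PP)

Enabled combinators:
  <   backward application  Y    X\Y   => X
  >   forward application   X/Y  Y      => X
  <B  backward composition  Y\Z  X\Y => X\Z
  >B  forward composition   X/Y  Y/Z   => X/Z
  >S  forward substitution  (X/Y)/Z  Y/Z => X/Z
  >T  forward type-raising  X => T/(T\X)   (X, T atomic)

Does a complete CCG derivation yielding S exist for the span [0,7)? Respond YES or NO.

(N/(NP\N))/S NP/N S\(NP/N) S\N NP ((NP/PP)\S)\NP NP\(NP/PP)
CKY chart[0,7] = {N, N/(N\N), NP/(NP\N), PP/(PP\N), S/(S\N)}; S ∉ chart

NO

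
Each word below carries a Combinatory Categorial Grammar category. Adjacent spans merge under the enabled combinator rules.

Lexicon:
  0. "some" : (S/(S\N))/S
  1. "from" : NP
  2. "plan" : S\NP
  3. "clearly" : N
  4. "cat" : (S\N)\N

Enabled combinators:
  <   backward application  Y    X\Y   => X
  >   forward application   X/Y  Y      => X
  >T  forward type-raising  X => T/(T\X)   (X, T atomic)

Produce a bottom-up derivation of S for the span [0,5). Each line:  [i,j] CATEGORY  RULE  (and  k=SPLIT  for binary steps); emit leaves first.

[0,1] (S/(S\N))/S  lex  "some"
[1,2] NP  lex  "from"
[2,3] S\NP  lex  "plan"
[1,3] S  <  k=2
[0,3] S/(S\N)  >  k=1
[3,4] N  lex  "clearly"
[4,5] (S\N)\N  lex  "cat"
[3,5] S\N  <  k=4
[0,5] S  >  k=3

[0,5] S   >
  [0,3] S/(S\N)   >
    [0,1] "some" : (S/(S\N))/S
    [1,3] S   <
      [1,2] "from" : NP
      [2,3] "plan" : S\NP
  [3,5] S\N   <
    [3,4] "clearly" : N
    [4,5] "cat" : (S\N)\N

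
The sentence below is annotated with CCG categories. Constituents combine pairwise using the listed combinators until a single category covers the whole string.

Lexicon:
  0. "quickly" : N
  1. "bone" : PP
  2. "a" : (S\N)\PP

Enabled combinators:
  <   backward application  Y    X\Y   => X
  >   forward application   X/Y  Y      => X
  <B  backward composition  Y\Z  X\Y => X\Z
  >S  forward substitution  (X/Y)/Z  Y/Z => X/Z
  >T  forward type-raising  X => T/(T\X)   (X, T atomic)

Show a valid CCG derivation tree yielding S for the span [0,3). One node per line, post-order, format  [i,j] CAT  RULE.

[0,3] S   <
  [0,1] "quickly" : N
  [1,3] S\N   <
    [1,2] "bone" : PP
    [2,3] "a" : (S\N)\PP

[0,1] N  lex  "quickly"
[1,2] PP  lex  "bone"
[2,3] (S\N)\PP  lex  "a"
[1,3] S\N  <  k=2
[0,3] S  <  k=1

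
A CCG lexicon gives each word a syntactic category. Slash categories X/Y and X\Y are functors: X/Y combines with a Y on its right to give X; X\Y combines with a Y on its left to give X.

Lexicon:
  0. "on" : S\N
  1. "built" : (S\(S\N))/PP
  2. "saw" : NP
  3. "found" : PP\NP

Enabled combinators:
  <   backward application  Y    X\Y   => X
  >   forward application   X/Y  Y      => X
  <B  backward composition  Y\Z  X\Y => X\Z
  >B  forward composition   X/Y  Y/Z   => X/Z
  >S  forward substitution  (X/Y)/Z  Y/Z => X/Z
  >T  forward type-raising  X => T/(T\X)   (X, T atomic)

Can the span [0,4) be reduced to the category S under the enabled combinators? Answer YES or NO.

[0,4] S   <
  [0,1] "on" : S\N
  [1,4] S\(S\N)   >
    [1,2] "built" : (S\(S\N))/PP
    [2,4] PP   <
      [2,3] "saw" : NP
      [3,4] "found" : PP\NP

YES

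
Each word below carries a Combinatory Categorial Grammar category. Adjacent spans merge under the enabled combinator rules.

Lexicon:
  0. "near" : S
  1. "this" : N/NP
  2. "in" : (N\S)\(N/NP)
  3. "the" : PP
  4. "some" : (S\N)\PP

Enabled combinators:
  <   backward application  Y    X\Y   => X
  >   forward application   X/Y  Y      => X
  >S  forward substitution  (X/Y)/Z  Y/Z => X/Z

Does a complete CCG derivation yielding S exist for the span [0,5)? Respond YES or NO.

[0,5] S   <
  [0,3] N   <
    [0,1] "near" : S
    [1,3] N\S   <
      [1,2] "this" : N/NP
      [2,3] "in" : (N\S)\(N/NP)
  [3,5] S\N   <
    [3,4] "the" : PP
    [4,5] "some" : (S\N)\PP

YES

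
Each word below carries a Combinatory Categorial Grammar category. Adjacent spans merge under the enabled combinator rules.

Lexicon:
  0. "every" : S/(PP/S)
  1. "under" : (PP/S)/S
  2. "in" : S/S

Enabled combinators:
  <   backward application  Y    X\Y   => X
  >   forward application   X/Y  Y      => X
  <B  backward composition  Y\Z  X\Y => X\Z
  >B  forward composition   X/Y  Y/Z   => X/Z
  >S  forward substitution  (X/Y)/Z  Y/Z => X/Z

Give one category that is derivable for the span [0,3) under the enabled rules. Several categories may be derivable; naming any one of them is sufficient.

S

[0,3] S   >
  [0,1] "every" : S/(PP/S)
  [1,3] PP/S   >S
    [1,2] "under" : (PP/S)/S
    [2,3] "in" : S/S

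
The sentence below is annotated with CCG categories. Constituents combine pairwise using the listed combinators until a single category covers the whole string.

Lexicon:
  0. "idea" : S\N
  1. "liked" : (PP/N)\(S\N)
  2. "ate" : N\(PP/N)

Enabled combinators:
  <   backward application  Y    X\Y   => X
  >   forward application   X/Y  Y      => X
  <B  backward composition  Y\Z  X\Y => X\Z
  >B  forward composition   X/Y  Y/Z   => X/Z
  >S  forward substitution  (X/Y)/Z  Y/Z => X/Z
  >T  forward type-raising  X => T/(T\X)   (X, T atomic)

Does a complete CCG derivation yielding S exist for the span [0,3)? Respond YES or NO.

NO

S\N (PP/N)\(S\N) N\(PP/N)
CKY chart[0,3] = {N, N/(N\N), NP/(NP\N), PP/(PP\N), S/(S\N)}; S ∉ chart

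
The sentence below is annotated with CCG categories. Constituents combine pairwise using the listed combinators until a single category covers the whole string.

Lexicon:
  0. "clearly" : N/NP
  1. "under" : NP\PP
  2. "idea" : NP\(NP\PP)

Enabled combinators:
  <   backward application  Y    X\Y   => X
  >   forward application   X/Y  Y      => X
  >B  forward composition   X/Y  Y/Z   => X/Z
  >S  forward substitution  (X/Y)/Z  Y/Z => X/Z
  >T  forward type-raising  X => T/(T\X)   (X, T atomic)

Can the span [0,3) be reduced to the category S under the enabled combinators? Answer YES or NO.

NO

N/NP NP\PP NP\(NP\PP)
CKY chart[0,3] = {N, N/(NP\NP), N/(N\N), NP/(NP\N), PP/(PP\N), S/(S\N)}; S ∉ chart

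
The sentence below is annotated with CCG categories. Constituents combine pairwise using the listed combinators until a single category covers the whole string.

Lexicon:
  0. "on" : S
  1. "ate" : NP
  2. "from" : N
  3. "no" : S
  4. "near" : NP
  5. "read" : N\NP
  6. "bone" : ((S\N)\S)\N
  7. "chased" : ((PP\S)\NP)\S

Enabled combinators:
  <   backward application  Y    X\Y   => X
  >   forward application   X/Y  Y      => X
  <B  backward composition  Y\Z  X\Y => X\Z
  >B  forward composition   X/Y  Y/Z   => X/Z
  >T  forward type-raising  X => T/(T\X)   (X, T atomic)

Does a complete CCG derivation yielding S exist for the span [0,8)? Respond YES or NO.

NO

S NP N S NP N\NP ((S\N)\S)\N ((PP\S)\NP)\S
CKY chart[0,8] = {N/(N\PP), NP/(NP\PP), PP, PP/(PP\PP), S/(S\PP)}; S ∉ chart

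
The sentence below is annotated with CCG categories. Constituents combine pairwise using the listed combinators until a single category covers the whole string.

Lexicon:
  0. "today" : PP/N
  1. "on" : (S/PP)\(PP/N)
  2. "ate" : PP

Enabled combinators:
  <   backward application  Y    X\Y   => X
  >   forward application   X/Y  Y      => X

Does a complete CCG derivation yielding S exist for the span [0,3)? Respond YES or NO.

YES

[0,3] S   >
  [0,2] S/PP   <
    [0,1] "today" : PP/N
    [1,2] "on" : (S/PP)\(PP/N)
  [2,3] "ate" : PP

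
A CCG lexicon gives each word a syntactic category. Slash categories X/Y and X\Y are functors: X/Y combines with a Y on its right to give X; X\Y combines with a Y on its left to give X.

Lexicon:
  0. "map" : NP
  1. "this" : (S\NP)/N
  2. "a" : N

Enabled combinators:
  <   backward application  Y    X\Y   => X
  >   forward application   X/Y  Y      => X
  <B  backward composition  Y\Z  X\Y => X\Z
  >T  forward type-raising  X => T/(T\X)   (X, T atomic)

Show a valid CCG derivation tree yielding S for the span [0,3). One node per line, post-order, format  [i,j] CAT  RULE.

[0,3] S   >
  [0,1] S/(S\NP)   >T
    [0,1] "map" : NP
  [1,3] S\NP   >
    [1,2] "this" : (S\NP)/N
    [2,3] "a" : N

[0,1] NP  lex  "map"
[0,1] S/(S\NP)  >T
[1,2] (S\NP)/N  lex  "this"
[2,3] N  lex  "a"
[1,3] S\NP  >  k=2
[0,3] S  >  k=1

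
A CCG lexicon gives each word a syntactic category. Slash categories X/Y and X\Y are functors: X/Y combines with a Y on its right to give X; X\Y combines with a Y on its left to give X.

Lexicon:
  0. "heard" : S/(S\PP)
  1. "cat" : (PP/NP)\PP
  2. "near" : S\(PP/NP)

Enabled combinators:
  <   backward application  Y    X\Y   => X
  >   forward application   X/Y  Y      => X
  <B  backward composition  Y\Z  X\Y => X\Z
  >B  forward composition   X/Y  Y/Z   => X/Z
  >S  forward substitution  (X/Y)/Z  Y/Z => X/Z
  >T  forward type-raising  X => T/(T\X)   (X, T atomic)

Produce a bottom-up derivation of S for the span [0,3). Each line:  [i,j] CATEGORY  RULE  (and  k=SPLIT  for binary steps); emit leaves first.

[0,3] S   >
  [0,1] "heard" : S/(S\PP)
  [1,3] S\PP   <B
    [1,2] "cat" : (PP/NP)\PP
    [2,3] "near" : S\(PP/NP)

[0,1] S/(S\PP)  lex  "heard"
[1,2] (PP/NP)\PP  lex  "cat"
[2,3] S\(PP/NP)  lex  "near"
[1,3] S\PP  <B  k=2
[0,3] S  >  k=1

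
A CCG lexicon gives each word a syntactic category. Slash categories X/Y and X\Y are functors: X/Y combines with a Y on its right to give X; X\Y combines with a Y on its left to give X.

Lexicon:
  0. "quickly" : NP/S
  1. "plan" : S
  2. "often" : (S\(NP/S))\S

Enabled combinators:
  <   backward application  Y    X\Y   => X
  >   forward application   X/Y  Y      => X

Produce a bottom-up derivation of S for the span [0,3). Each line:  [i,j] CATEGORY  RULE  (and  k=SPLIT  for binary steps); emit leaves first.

[0,1] NP/S  lex  "quickly"
[1,2] S  lex  "plan"
[2,3] (S\(NP/S))\S  lex  "often"
[1,3] S\(NP/S)  <  k=2
[0,3] S  <  k=1

[0,3] S   <
  [0,1] "quickly" : NP/S
  [1,3] S\(NP/S)   <
    [1,2] "plan" : S
    [2,3] "often" : (S\(NP/S))\S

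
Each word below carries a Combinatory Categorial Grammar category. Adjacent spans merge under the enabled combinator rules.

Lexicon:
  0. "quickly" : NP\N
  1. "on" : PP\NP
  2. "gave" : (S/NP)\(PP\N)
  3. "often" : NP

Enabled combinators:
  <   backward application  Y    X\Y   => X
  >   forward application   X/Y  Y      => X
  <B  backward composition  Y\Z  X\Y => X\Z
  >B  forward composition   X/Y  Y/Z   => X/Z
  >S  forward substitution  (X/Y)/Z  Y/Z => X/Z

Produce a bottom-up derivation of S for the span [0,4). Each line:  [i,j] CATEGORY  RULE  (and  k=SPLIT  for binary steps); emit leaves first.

[0,1] NP\N  lex  "quickly"
[1,2] PP\NP  lex  "on"
[0,2] PP\N  <B  k=1
[2,3] (S/NP)\(PP\N)  lex  "gave"
[0,3] S/NP  <  k=2
[3,4] NP  lex  "often"
[0,4] S  >  k=3

[0,4] S   >
  [0,3] S/NP   <
    [0,2] PP\N   <B
      [0,1] "quickly" : NP\N
      [1,2] "on" : PP\NP
    [2,3] "gave" : (S/NP)\(PP\N)
  [3,4] "often" : NP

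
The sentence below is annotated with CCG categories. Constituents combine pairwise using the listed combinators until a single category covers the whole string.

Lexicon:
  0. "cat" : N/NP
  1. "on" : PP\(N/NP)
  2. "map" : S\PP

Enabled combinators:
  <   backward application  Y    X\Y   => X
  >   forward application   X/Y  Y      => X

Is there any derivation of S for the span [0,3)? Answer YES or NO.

YES

[0,3] S   <
  [0,2] PP   <
    [0,1] "cat" : N/NP
    [1,2] "on" : PP\(N/NP)
  [2,3] "map" : S\PP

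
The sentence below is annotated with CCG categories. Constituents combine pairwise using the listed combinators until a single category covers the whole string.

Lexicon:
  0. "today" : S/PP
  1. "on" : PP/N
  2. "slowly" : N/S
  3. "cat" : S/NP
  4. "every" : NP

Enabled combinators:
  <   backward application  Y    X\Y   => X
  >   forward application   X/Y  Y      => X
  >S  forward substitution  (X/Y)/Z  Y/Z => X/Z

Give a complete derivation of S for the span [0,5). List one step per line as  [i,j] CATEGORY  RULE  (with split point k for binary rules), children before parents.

[0,5] S   >
  [0,1] "today" : S/PP
  [1,5] PP   >
    [1,2] "on" : PP/N
    [2,5] N   >
      [2,3] "slowly" : N/S
      [3,5] S   >
        [3,4] "cat" : S/NP
        [4,5] "every" : NP

[0,1] S/PP  lex  "today"
[1,2] PP/N  lex  "on"
[2,3] N/S  lex  "slowly"
[3,4] S/NP  lex  "cat"
[4,5] NP  lex  "every"
[3,5] S  >  k=4
[2,5] N  >  k=3
[1,5] PP  >  k=2
[0,5] S  >  k=1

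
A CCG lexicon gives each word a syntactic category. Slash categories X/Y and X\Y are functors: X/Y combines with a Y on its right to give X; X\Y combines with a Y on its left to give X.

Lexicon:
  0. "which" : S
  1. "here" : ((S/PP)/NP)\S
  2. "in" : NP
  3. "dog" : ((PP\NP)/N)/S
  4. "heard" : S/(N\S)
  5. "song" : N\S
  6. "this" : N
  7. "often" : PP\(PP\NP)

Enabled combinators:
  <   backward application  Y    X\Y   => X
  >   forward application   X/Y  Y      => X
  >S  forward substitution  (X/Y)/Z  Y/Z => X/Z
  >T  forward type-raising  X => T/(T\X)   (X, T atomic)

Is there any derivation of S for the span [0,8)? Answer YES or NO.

[0,8] S   >
  [0,3] S/PP   >
    [0,2] (S/PP)/NP   <
      [0,1] "which" : S
      [1,2] "here" : ((S/PP)/NP)\S
    [2,3] "in" : NP
  [3,8] PP   <
    [3,7] PP\NP   >
      [3,6] (PP\NP)/N   >
        [3,4] "dog" : ((PP\NP)/N)/S
        [4,6] S   >
          [4,5] "heard" : S/(N\S)
          [5,6] "song" : N\S
      [6,7] "this" : N
    [7,8] "often" : PP\(PP\NP)

YES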